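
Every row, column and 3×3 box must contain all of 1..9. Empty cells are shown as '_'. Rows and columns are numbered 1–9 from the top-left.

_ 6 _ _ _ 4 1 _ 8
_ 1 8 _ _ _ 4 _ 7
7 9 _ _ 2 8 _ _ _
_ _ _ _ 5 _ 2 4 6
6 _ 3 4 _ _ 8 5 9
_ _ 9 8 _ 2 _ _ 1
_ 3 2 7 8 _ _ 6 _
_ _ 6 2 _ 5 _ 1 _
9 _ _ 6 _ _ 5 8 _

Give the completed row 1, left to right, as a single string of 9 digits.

row 1, column 3 = 5: row 1 has {1,4,6,8}; col 3 has {2,3,6,8,9}; box has {1,6,7,8,9} → only 5 remains.
row 3, column 3 = 4: row 3 has {2,7,8,9}; col 3 has {2,3,5,6,8,9}; box has {1,5,6,7,8,9} → only 4 remains.
row 3, column 8 = 3: row 3 has {2,4,7,8,9}; col 8 has {1,4,5,6,8}; box has {1,4,7,8} → only 3 remains.
row 3, column 9 = 5: row 3 has {2,3,4,7,8,9}; col 9 has {1,6,7,8,9}; box has {1,3,4,7,8} → only 5 remains.
row 6, column 8 = 7: row 6 has {1,2,8,9}; col 8 has {1,3,4,5,6,8}; box has {1,2,4,5,6,8,9} → only 7 remains.
row 7, column 7 = 9: row 7 has {2,3,6,7,8}; col 7 has {1,2,4,5,8}; box has {1,5,6,8} → only 9 remains.
row 7, column 9 = 4: row 7 has {2,3,6,7,8,9}; col 9 has {1,5,6,7,8,9}; box has {1,5,6,8,9} → only 4 remains.
row 8, column 9 = 3: row 8 has {1,2,5,6}; col 9 has {1,4,5,6,7,8,9}; box has {1,4,5,6,8,9} → only 3 remains.
row 9, column 9 = 2: row 9 has {5,6,8,9}; col 9 has {1,3,4,5,6,7,8,9}; box has {1,3,4,5,6,8,9} → only 2 remains.
row 3, column 4 = 1: row 3 has {2,3,4,5,7,8,9}; col 4 has {2,4,6,7,8}; box has {2,4,8} → only 1 remains.
row 3, column 7 = 6: row 3 has {1,2,3,4,5,7,8,9}; col 7 has {1,2,4,5,8,9}; box has {1,3,4,5,7,8} → only 6 remains.
row 6, column 7 = 3: row 6 has {1,2,7,8,9}; col 7 has {1,2,4,5,6,8,9}; box has {1,2,4,5,6,7,8,9} → only 3 remains.
row 7, column 6 = 1: row 7 has {2,3,4,6,7,8,9}; col 6 has {2,4,5,8}; box has {2,5,6,7,8} → only 1 remains.
row 8, column 7 = 7: row 8 has {1,2,3,5,6}; col 7 has {1,2,3,4,5,6,8,9}; box has {1,2,3,4,5,6,8,9} → only 7 remains.
row 9, column 6 = 3: row 9 has {2,5,6,8,9}; col 6 has {1,2,4,5,8}; box has {1,2,5,6,7,8} → only 3 remains.
row 5, column 6 = 7: row 5 has {3,4,5,6,8,9}; col 6 has {1,2,3,4,5,8}; box has {2,4,5,8} → only 7 remains.
row 6, column 5 = 6: row 6 has {1,2,3,7,8,9}; col 5 has {2,5,8}; box has {2,4,5,7,8} → only 6 remains.
row 7, column 1 = 5: row 7 has {1,2,3,4,6,7,8,9}; col 1 has {6,7,9}; box has {2,3,6,9} → only 5 remains.
row 9, column 5 = 4: row 9 has {2,3,5,6,8,9}; col 5 has {2,5,6,8}; box has {1,2,3,5,6,7,8} → only 4 remains.
row 4, column 6 = 9: row 4 has {2,4,5,6}; col 6 has {1,2,3,4,5,7,8}; box has {2,4,5,6,7,8} → only 9 remains.
row 5, column 2 = 2: row 5 has {3,4,5,6,7,8,9}; col 2 has {1,3,6,9}; box has {3,6,9} → only 2 remains.
row 5, column 5 = 1: row 5 has {2,3,4,5,6,7,8,9}; col 5 has {2,4,5,6,8}; box has {2,4,5,6,7,8,9} → only 1 remains.
row 6, column 1 = 4: row 6 has {1,2,3,6,7,8,9}; col 1 has {5,6,7,9}; box has {2,3,6,9} → only 4 remains.
row 6, column 2 = 5: row 6 has {1,2,3,4,6,7,8,9}; col 2 has {1,2,3,6,9}; box has {2,3,4,6,9} → only 5 remains.
row 8, column 1 = 8: row 8 has {1,2,3,5,6,7}; col 1 has {4,5,6,7,9}; box has {2,3,5,6,9} → only 8 remains.
row 8, column 2 = 4: row 8 has {1,2,3,5,6,7,8}; col 2 has {1,2,3,5,6,9}; box has {2,3,5,6,8,9} → only 4 remains.
row 8, column 5 = 9: row 8 has {1,2,3,4,5,6,7,8}; col 5 has {1,2,4,5,6,8}; box has {1,2,3,4,5,6,7,8} → only 9 remains.
row 9, column 2 = 7: row 9 has {2,3,4,5,6,8,9}; col 2 has {1,2,3,4,5,6,9}; box has {2,3,4,5,6,8,9} → only 7 remains.
row 9, column 3 = 1: row 9 has {2,3,4,5,6,7,8,9}; col 3 has {2,3,4,5,6,8,9}; box has {2,3,4,5,6,7,8,9} → only 1 remains.
row 2, column 5 = 3: row 2 has {1,4,7,8}; col 5 has {1,2,4,5,6,8,9}; box has {1,2,4,8} → only 3 remains.
row 2, column 6 = 6: row 2 has {1,3,4,7,8}; col 6 has {1,2,3,4,5,7,8,9}; box has {1,2,3,4,8} → only 6 remains.
row 4, column 1 = 1: row 4 has {2,4,5,6,9}; col 1 has {4,5,6,7,8,9}; box has {2,3,4,5,6,9} → only 1 remains.
row 4, column 2 = 8: row 4 has {1,2,4,5,6,9}; col 2 has {1,2,3,4,5,6,7,9}; box has {1,2,3,4,5,6,9} → only 8 remains.
row 4, column 3 = 7: row 4 has {1,2,4,5,6,8,9}; col 3 has {1,2,3,4,5,6,8,9}; box has {1,2,3,4,5,6,8,9} → only 7 remains.
row 4, column 4 = 3: row 4 has {1,2,4,5,6,7,8,9}; col 4 has {1,2,4,6,7,8}; box has {1,2,4,5,6,7,8,9} → only 3 remains.
row 1, column 4 = 9: row 1 has {1,4,5,6,8}; col 4 has {1,2,3,4,6,7,8}; box has {1,2,3,4,6,8} → only 9 remains.
row 1, column 5 = 7: row 1 has {1,4,5,6,8,9}; col 5 has {1,2,3,4,5,6,8,9}; box has {1,2,3,4,6,8,9} → only 7 remains.
row 1, column 8 = 2: row 1 has {1,4,5,6,7,8,9}; col 8 has {1,3,4,5,6,7,8}; box has {1,3,4,5,6,7,8} → only 2 remains.
row 2, column 1 = 2: row 2 has {1,3,4,6,7,8}; col 1 has {1,4,5,6,7,8,9}; box has {1,4,5,6,7,8,9} → only 2 remains.
row 2, column 4 = 5: row 2 has {1,2,3,4,6,7,8}; col 4 has {1,2,3,4,6,7,8,9}; box has {1,2,3,4,6,7,8,9} → only 5 remains.
row 2, column 8 = 9: row 2 has {1,2,3,4,5,6,7,8}; col 8 has {1,2,3,4,5,6,7,8}; box has {1,2,3,4,5,6,7,8} → only 9 remains.
row 1, column 1 = 3: row 1 has {1,2,4,5,6,7,8,9}; col 1 has {1,2,4,5,6,7,8,9}; box has {1,2,4,5,6,7,8,9} → only 3 remains.

365974128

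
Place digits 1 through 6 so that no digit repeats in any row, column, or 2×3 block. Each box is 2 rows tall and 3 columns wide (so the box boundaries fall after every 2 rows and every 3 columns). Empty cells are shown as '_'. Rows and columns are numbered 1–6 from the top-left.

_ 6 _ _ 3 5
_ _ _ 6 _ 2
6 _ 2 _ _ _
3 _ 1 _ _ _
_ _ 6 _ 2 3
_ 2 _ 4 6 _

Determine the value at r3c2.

5

r1c3 = 4 (sole candidate).
r1c4 = 1 (sole candidate).
r2c5 = 4 (sole candidate).
r4c5 = 5 (sole candidate).
r5c4 = 5 (sole candidate).
r6c6 = 1 (sole candidate).
r1c1 = 2 (sole candidate).
r3c4 = 3 (sole candidate).
r3c5 = 1 (sole candidate).
r3c6 = 4 (sole candidate).
r4c2 = 4 (sole candidate).
r4c4 = 2 (sole candidate).
r4c6 = 6 (sole candidate).
r5c2 = 1 (sole candidate).
r6c1 = 5 (sole candidate).
r6c3 = 3 (sole candidate).
r2c1 = 1 (sole candidate).
r2c3 = 5 (sole candidate).
r3c2 = 5: row 3 has {1,2,3,4,6}; col 2 has {1,2,4,6}; box has {1,2,3,4,6} → only 5 remains.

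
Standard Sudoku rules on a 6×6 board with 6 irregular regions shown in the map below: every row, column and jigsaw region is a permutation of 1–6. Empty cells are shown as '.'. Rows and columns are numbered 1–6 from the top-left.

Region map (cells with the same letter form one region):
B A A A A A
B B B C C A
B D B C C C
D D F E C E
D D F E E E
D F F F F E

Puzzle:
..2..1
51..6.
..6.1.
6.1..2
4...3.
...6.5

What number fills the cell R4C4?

4

R1C1 = 3: row 1 has {1,2}; col 1 has {4,5,6}; region has {1,5,6} → only 3 remains.
R2C3 = 4: row 2 has {1,5,6}; col 3 has {1,2,6}; region has {1,3,5,6} → only 4 remains.
R2C6 = 3: row 2 has {1,4,5,6}; col 6 has {1,2,5}; region has {1,2} → only 3 remains.
R3C1 = 2: row 3 has {1,6}; col 1 has {3,4,5,6}; region has {1,3,4,5,6} → only 2 remains.
R3C6 = 4: row 3 has {1,2,6}; col 6 has {1,2,3,5}; region has {1,6} → only 4 remains.
R4C4 = 4: row 4 has {1,2,6}; col 4 has {6}; region has {2,3,5} → only 4 remains.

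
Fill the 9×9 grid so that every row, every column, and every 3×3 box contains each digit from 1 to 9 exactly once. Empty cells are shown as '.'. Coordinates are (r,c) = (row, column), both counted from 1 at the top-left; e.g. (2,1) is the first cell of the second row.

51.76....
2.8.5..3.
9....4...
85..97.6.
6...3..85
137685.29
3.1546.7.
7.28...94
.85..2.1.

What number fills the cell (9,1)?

4

(1,8) = 4 (sole candidate).
(3,8) = 5 (sole candidate).
(4,3) = 4 (sole candidate).
(5,3) = 9 (sole candidate).
(5,6) = 1 (sole candidate).
(6,7) = 4 (sole candidate).
(7,2) = 9 (sole candidate).
(8,2) = 6 (sole candidate).
(8,5) = 1 (sole candidate).
(8,6) = 3 (sole candidate).
(8,7) = 5 (sole candidate).
(9,1) = 4: row 9 has {1,2,5,8}; col 1 has {1,2,3,5,6,7,8,9}; box has {1,2,3,5,6,7,8,9} → only 4 remains.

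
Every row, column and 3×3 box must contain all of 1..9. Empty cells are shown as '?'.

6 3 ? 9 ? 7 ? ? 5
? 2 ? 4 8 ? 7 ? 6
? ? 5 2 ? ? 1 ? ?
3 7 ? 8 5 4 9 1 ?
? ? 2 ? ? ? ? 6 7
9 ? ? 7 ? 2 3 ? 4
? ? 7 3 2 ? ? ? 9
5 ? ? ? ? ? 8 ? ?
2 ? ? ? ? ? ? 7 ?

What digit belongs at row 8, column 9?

3

row 1, column 5 = 1 (sole candidate).
row 2, column 1 = 1 (sole candidate).
row 2, column 3 = 9 (sole candidate).
row 2, column 8 = 3 (sole candidate).
row 3, column 9 = 8 (sole candidate).
row 4, column 3 = 6 (sole candidate).
row 4, column 9 = 2 (sole candidate).
row 5, column 4 = 1 (sole candidate).
row 5, column 7 = 5 (sole candidate).
row 6, column 5 = 6 (sole candidate).
row 6, column 8 = 8 (sole candidate).
row 8, column 4 = 6 (sole candidate).
row 9, column 4 = 5 (sole candidate).
row 2, column 6 = 5 (sole candidate).
row 3, column 2 = 4 (sole candidate).
row 3, column 5 = 3 (sole candidate).
row 3, column 6 = 6 (sole candidate).
row 3, column 8 = 9 (sole candidate).
row 5, column 2 = 8 (sole candidate).
row 5, column 5 = 9 (sole candidate).
row 5, column 6 = 3 (sole candidate).
row 6, column 3 = 1 (sole candidate).
row 9, column 5 = 4 (sole candidate).
row 9, column 7 = 6 (sole candidate).
row 1, column 3 = 8 (sole candidate).
row 3, column 1 = 7 (sole candidate).
row 5, column 1 = 4 (sole candidate).
row 6, column 2 = 5 (sole candidate).
row 7, column 1 = 8 (sole candidate).
row 7, column 6 = 1 (sole candidate).
row 7, column 7 = 4 (sole candidate).
row 7, column 8 = 5 (sole candidate).
row 8, column 5 = 7 (sole candidate).
row 8, column 6 = 9 (sole candidate).
row 8, column 8 = 2 (sole candidate).
row 9, column 3 = 3 (sole candidate).
row 9, column 6 = 8 (sole candidate).
row 9, column 9 = 1 (sole candidate).
row 1, column 7 = 2 (sole candidate).
row 1, column 8 = 4 (sole candidate).
row 7, column 2 = 6 (sole candidate).
row 8, column 2 = 1 (sole candidate).
row 8, column 3 = 4 (sole candidate).
row 8, column 9 = 3: row 8 has {1,2,4,5,6,7,8,9}; col 9 has {1,2,4,5,6,7,8,9}; box has {1,2,4,5,6,7,8,9} → only 3 remains.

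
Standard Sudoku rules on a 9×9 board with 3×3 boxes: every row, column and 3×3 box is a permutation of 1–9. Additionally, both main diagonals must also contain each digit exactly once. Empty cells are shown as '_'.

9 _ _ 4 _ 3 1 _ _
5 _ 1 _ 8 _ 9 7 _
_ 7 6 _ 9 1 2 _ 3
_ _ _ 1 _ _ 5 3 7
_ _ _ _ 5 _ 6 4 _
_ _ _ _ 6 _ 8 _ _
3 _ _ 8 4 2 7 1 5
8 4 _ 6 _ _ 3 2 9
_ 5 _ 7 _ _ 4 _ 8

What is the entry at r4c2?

r1c9 = 6: row 1 has {1,3,4,9}; col 9 has {3,5,7,8,9}; box has {1,2,3,7,9}; anti-diagonal has {2,4,5,7} → only 6 remains.
r2c2 = 3: row 2 has {1,5,7,8,9}; col 2 has {4,5,7}; box has {1,5,6,7,9}; main diagonal has {1,2,5,6,7,8,9} → only 3 remains.
r2c4 = 2: row 2 has {1,3,5,7,8,9}; col 4 has {1,4,6,7,8}; box has {1,3,4,8,9} → only 2 remains.
r2c6 = 6: row 2 has {1,2,3,5,7,8,9}; col 6 has {1,2,3}; box has {1,2,3,4,8,9} → only 6 remains.
r2c9 = 4: row 2 has {1,2,3,5,6,7,8,9}; col 9 has {3,5,6,7,8,9}; box has {1,2,3,6,7,9} → only 4 remains.
r3c1 = 4: row 3 has {1,2,3,6,7,9}; col 1 has {3,5,8,9}; box has {1,3,5,6,7,9} → only 4 remains.
r3c4 = 5: row 3 has {1,2,3,4,6,7,9}; col 4 has {1,2,4,6,7,8}; box has {1,2,3,4,6,8,9} → only 5 remains.
r3c8 = 8: row 3 has {1,2,3,4,5,6,7,9}; col 8 has {1,2,3,4,7}; box has {1,2,3,4,6,7,9} → only 8 remains.
r4c5 = 2: row 4 has {1,3,5,7}; col 5 has {4,5,6,8,9}; box has {1,5,6} → only 2 remains.
r6c6 = 4: row 6 has {6,8}; col 6 has {1,2,3,6}; box has {1,2,5,6}; main diagonal has {1,2,3,5,6,7,8,9} → only 4 remains.
r6c8 = 9: row 6 has {4,6,8}; col 8 has {1,2,3,4,7,8}; box has {3,4,5,6,7,8} → only 9 remains.
r7c3 = 9: row 7 has {1,2,3,4,5,7,8}; col 3 has {1,6}; box has {3,4,5,8}; anti-diagonal has {2,4,5,6,7} → only 9 remains.
r8c3 = 7: row 8 has {2,3,4,6,8,9}; col 3 has {1,6,9}; box has {3,4,5,8,9} → only 7 remains.
r8c5 = 1: row 8 has {2,3,4,6,7,8,9}; col 5 has {2,4,5,6,8,9}; box has {2,4,6,7,8} → only 1 remains.
r8c6 = 5: row 8 has {1,2,3,4,6,7,8,9}; col 6 has {1,2,3,4,6}; box has {1,2,4,6,7,8} → only 5 remains.
r9c1 = 1: row 9 has {4,5,7,8}; col 1 has {3,4,5,8,9}; box has {3,4,5,7,8,9}; anti-diagonal has {2,4,5,6,7,9} → only 1 remains.
r9c3 = 2: row 9 has {1,4,5,7,8}; col 3 has {1,6,7,9}; box has {1,3,4,5,7,8,9} → only 2 remains.
r9c5 = 3: row 9 has {1,2,4,5,7,8}; col 5 has {1,2,4,5,6,8,9}; box has {1,2,4,5,6,7,8} → only 3 remains.
r9c6 = 9: row 9 has {1,2,3,4,5,7,8}; col 6 has {1,2,3,4,5,6}; box has {1,2,3,4,5,6,7,8} → only 9 remains.
r9c8 = 6: row 9 has {1,2,3,4,5,7,8,9}; col 8 has {1,2,3,4,7,8,9}; box has {1,2,3,4,5,7,8,9} → only 6 remains.
r1c3 = 8: row 1 has {1,3,4,6,9}; col 3 has {1,2,6,7,9}; box has {1,3,4,5,6,7,9} → only 8 remains.
r1c5 = 7: row 1 has {1,3,4,6,8,9}; col 5 has {1,2,3,4,5,6,8,9}; box has {1,2,3,4,5,6,8,9} → only 7 remains.
r1c8 = 5: row 1 has {1,3,4,6,7,8,9}; col 8 has {1,2,3,4,6,7,8,9}; box has {1,2,3,4,6,7,8,9} → only 5 remains.
r4c1 = 6: row 4 has {1,2,3,5,7}; col 1 has {1,3,4,5,8,9}; box has {} → only 6 remains.
r4c3 = 4: row 4 has {1,2,3,5,6,7}; col 3 has {1,2,6,7,8,9}; box has {6} → only 4 remains.
r4c6 = 8: row 4 has {1,2,3,4,5,6,7}; col 6 has {1,2,3,4,5,6,9}; box has {1,2,4,5,6}; anti-diagonal has {1,2,4,5,6,7,9} → only 8 remains.
r5c3 = 3: row 5 has {4,5,6}; col 3 has {1,2,4,6,7,8,9}; box has {4,6} → only 3 remains.
r5c4 = 9: row 5 has {3,4,5,6}; col 4 has {1,2,4,5,6,7,8}; box has {1,2,4,5,6,8} → only 9 remains.
r5c6 = 7: row 5 has {3,4,5,6,9}; col 6 has {1,2,3,4,5,6,8,9}; box has {1,2,4,5,6,8,9} → only 7 remains.
r6c3 = 5: row 6 has {4,6,8,9}; col 3 has {1,2,3,4,6,7,8,9}; box has {3,4,6} → only 5 remains.
r6c4 = 3: row 6 has {4,5,6,8,9}; col 4 has {1,2,4,5,6,7,8,9}; box has {1,2,4,5,6,7,8,9}; anti-diagonal has {1,2,4,5,6,7,8,9} → only 3 remains.
r7c2 = 6: row 7 has {1,2,3,4,5,7,8,9}; col 2 has {3,4,5,7}; box has {1,2,3,4,5,7,8,9} → only 6 remains.
r1c2 = 2: row 1 has {1,3,4,5,6,7,8,9}; col 2 has {3,4,5,6,7}; box has {1,3,4,5,6,7,8,9} → only 2 remains.
r4c2 = 9: row 4 has {1,2,3,4,5,6,7,8}; col 2 has {2,3,4,5,6,7}; box has {3,4,5,6} → only 9 remains.

9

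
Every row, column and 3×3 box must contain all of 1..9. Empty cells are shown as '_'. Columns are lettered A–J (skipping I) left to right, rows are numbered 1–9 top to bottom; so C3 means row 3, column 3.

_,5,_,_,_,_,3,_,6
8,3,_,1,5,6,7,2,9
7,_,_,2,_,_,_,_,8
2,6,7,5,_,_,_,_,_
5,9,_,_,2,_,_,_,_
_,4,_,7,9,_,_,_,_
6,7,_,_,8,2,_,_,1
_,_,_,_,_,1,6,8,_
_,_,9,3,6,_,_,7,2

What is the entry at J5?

C2 = 4: row 2 has {1,2,3,5,6,7,8,9}; col 3 has {7,9}; box has {3,5,7,8} → only 4 remains.
B3 = 1: row 3 has {2,7,8}; col 2 has {3,4,5,6,7,9}; box has {3,4,5,7,8} → only 1 remains.
C3 = 6: row 3 has {1,2,7,8}; col 3 has {4,7,9}; box has {1,3,4,5,7,8} → only 6 remains.
B8 = 2: row 8 has {1,6,8}; col 2 has {1,3,4,5,6,7,9}; box has {6,7,9} → only 2 remains.
B9 = 8: row 9 has {2,3,6,7,9}; col 2 has {1,2,3,4,5,6,7,9}; box has {2,6,7,9} → only 8 remains.
A1 = 9: row 1 has {3,5,6}; col 1 has {2,5,6,7,8}; box has {1,3,4,5,6,7,8} → only 9 remains.
C1 = 2: row 1 has {3,5,6,9}; col 3 has {4,6,7,9}; box has {1,3,4,5,6,7,8,9} → only 2 remains.
H1 = 1: in row 1, 1 can only go here (every other open cell in that row sees a 1).
F3 = 9: in row 3, 9 can only go here (every other open cell in that row sees a 9).
E3 = 3: in row 3, 3 can only go here (every other open cell in that row sees a 3).
J5 = 7: in row 5, 7 can only go here (every other open cell in that row sees a 7).

7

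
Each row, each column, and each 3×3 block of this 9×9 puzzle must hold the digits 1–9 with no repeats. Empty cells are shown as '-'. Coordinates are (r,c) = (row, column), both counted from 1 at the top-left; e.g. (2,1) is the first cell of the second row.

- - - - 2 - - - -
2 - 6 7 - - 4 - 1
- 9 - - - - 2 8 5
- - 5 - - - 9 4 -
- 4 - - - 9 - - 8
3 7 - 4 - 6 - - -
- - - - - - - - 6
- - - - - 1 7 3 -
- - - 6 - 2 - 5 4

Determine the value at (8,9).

(2,8) = 9: row 2 has {1,2,4,6,7}; col 8 has {3,4,5,8}; box has {1,2,4,5,8} → only 9 remains.
(6,9) = 2: row 6 has {3,4,6,7}; col 9 has {1,4,5,6,8}; box has {4,8,9} → only 2 remains.
(8,9) = 9: row 8 has {1,3,7}; col 9 has {1,2,4,5,6,8}; box has {3,4,5,6,7} → only 9 remains.

9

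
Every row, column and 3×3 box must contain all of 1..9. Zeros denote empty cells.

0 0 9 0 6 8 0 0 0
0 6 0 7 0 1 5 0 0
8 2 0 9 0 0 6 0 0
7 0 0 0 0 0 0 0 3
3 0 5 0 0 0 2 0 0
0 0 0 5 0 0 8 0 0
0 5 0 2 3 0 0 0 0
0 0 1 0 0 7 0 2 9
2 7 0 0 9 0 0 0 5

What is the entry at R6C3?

R2C1 = 4: row 2 has {1,5,6,7}; col 1 has {2,3,7,8}; box has {2,6,8,9} → only 4 remains.
R2C3 = 3: row 2 has {1,4,5,6,7}; col 3 has {1,5,9}; box has {2,4,6,8,9} → only 3 remains.
R2C5 = 2: row 2 has {1,3,4,5,6,7}; col 5 has {3,6,9}; box has {1,6,7,8,9} → only 2 remains.
R2C9 = 8: row 2 has {1,2,3,4,5,6,7}; col 9 has {3,5,9}; box has {5,6} → only 8 remains.
R3C3 = 7: row 3 has {2,6,8,9}; col 3 has {1,3,5,9}; box has {2,3,4,6,8,9} → only 7 remains.
R8C1 = 6: row 8 has {1,2,7,9}; col 1 has {2,3,4,7,8}; box has {1,2,5,7} → only 6 remains.
R1C2 = 1: row 1 has {6,8,9}; col 2 has {2,5,6,7}; box has {2,3,4,6,7,8,9} → only 1 remains.
R2C8 = 9: row 2 has {1,2,3,4,5,6,7,8}; col 8 has {2}; box has {5,6,8} → only 9 remains.
R7C1 = 9: row 7 has {2,3,5}; col 1 has {2,3,4,6,7,8}; box has {1,2,5,6,7} → only 9 remains.
R1C1 = 5: row 1 has {1,6,8,9}; col 1 has {2,3,4,6,7,8,9}; box has {1,2,3,4,6,7,8,9} → only 5 remains.
R6C1 = 1: row 6 has {5,8}; col 1 has {2,3,4,5,6,7,8,9}; box has {3,5,7} → only 1 remains.
R1C9 = 2: in row 1, 2 can only go here (every other open cell in that row sees a 2).
R4C8 = 5: in row 4, 5 can only go here (every other open cell in that row sees a 5).
R6C6 = 3: in row 6, 3 can only go here (every other open cell in that row sees a 3).
R3C8 = 3: in row 3, 3 can only go here (every other open cell in that row sees a 3).
R1C4 = 3: in row 1, 3 can only go here (every other open cell in that row sees a 3).
R3C9 = 1: in row 3, 1 can only go here (every other open cell in that row sees a 1).
R6C3 = 2: in row 6, 2 can only go here (every other open cell in that row sees a 2).

2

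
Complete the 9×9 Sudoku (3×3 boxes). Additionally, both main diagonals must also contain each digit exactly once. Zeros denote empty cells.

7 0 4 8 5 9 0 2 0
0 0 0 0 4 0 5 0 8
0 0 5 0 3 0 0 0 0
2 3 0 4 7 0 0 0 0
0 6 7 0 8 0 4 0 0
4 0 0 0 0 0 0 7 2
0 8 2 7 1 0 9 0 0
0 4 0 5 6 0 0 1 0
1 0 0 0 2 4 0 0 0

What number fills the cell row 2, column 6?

7

row 1, column 2 = 1: row 1 has {2,4,5,7,8,9}; col 2 has {3,4,6,8}; box has {4,5,7} → only 1 remains.
row 2, column 2 = 2: row 2 has {4,5,8}; col 2 has {1,3,4,6,8}; box has {1,4,5,7}; main diagonal has {1,4,5,7,8,9} → only 2 remains.
row 3, column 2 = 9: row 3 has {3,5}; col 2 has {1,2,3,4,6,8}; box has {1,2,4,5,7} → only 9 remains.
row 6, column 2 = 5: row 6 has {2,4,7}; col 2 has {1,2,3,4,6,8,9}; box has {2,3,4,6,7} → only 5 remains.
row 6, column 5 = 9: row 6 has {2,4,5,7}; col 5 has {1,2,3,4,5,6,7,8}; box has {4,7,8} → only 9 remains.
row 7, column 6 = 3: row 7 has {1,2,7,8,9}; col 6 has {4,9}; box has {1,2,4,5,6,7} → only 3 remains.
row 8, column 6 = 8: row 8 has {1,4,5,6}; col 6 has {3,4,9}; box has {1,2,3,4,5,6,7} → only 8 remains.
row 9, column 2 = 7: row 9 has {1,2,4}; col 2 has {1,2,3,4,5,6,8,9}; box has {1,2,4,8} → only 7 remains.
row 9, column 4 = 9: row 9 has {1,2,4,7}; col 4 has {4,5,7,8}; box has {1,2,3,4,5,6,7,8} → only 9 remains.
row 5, column 1 = 9: row 5 has {4,6,7,8}; col 1 has {1,2,4,7}; box has {2,3,4,5,6,7} → only 9 remains.
row 6, column 6 = 6: row 6 has {2,4,5,7,9}; col 6 has {3,4,8,9}; box has {4,7,8,9}; main diagonal has {1,2,4,5,7,8,9} → only 6 remains.
row 8, column 1 = 3: row 8 has {1,4,5,6,8}; col 1 has {1,2,4,7,9}; box has {1,2,4,7,8} → only 3 remains.
row 8, column 3 = 9: row 8 has {1,3,4,5,6,8}; col 3 has {2,4,5,7}; box has {1,2,3,4,7,8} → only 9 remains.
row 8, column 9 = 7: row 8 has {1,3,4,5,6,8,9}; col 9 has {2,8}; box has {1,9} → only 7 remains.
row 9, column 3 = 6: row 9 has {1,2,4,7,9}; col 3 has {2,4,5,7,9}; box has {1,2,3,4,7,8,9} → only 6 remains.
row 9, column 9 = 3: row 9 has {1,2,4,6,7,9}; col 9 has {2,7,8}; box has {1,7,9}; main diagonal has {1,2,4,5,6,7,8,9} → only 3 remains.
row 1, column 9 = 6: row 1 has {1,2,4,5,7,8,9}; col 9 has {2,3,7,8}; box has {2,5,8}; anti-diagonal has {1,2,4,8} → only 6 remains.
row 2, column 1 = 6: row 2 has {2,4,5,8}; col 1 has {1,2,3,4,7,9}; box has {1,2,4,5,7,9} → only 6 remains.
row 2, column 3 = 3: row 2 has {2,4,5,6,8}; col 3 has {2,4,5,6,7,9}; box has {1,2,4,5,6,7,9} → only 3 remains.
row 2, column 4 = 1: row 2 has {2,3,4,5,6,8}; col 4 has {4,5,7,8,9}; box has {3,4,5,8,9} → only 1 remains.
row 2, column 6 = 7: row 2 has {1,2,3,4,5,6,8}; col 6 has {3,4,6,8,9}; box has {1,3,4,5,8,9} → only 7 remains.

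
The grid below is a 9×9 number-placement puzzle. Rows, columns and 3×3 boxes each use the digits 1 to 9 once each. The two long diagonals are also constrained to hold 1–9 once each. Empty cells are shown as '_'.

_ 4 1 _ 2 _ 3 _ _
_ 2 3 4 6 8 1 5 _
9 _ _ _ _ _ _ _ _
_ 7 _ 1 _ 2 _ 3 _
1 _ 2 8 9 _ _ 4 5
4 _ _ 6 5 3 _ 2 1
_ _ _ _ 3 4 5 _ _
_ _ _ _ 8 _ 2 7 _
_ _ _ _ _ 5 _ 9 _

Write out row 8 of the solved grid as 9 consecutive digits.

514986273

R2C1 = 7: row 2 has {1,2,3,4,5,6,8}; col 1 has {1,4,9}; box has {1,2,3,4,9} → only 7 remains.
R2C9 = 9: row 2 has {1,2,3,4,5,6,7,8}; col 9 has {1,5}; box has {1,3,5} → only 9 remains.
R4C5 = 4: row 4 has {1,2,3,7}; col 5 has {2,3,5,6,8,9}; box has {1,2,3,5,6,8,9} → only 4 remains.
R5C6 = 7: row 5 has {1,2,4,5,8,9}; col 6 has {2,3,4,5,8}; box has {1,2,3,4,5,6,8,9} → only 7 remains.
R5C7 = 6: row 5 has {1,2,4,5,7,8,9}; col 7 has {1,2,3,5}; box has {1,2,3,4,5} → only 6 remains.
R8C4 = 9: row 8 has {2,7,8}; col 4 has {1,4,6,8}; box has {3,4,5,8} → only 9 remains.
R1C6 = 9: row 1 has {1,2,3,4}; col 6 has {2,3,4,5,7,8}; box has {2,4,6,8} → only 9 remains.
R3C6 = 1: row 3 has {9}; col 6 has {2,3,4,5,7,8,9}; box has {2,4,6,8,9} → only 1 remains.
R4C9 = 8: row 4 has {1,2,3,4,7}; col 9 has {1,5,9}; box has {1,2,3,4,5,6} → only 8 remains.
R5C2 = 3: row 5 has {1,2,4,5,6,7,8,9}; col 2 has {2,4,7}; box has {1,2,4,7} → only 3 remains.
R7C9 = 6: row 7 has {3,4,5}; col 9 has {1,5,8,9}; box has {2,5,7,9} → only 6 remains.
R8C2 = 1: row 8 has {2,7,8,9}; col 2 has {2,3,4,7}; box has {}; anti-diagonal has {2,5,6,9} → only 1 remains.
R8C6 = 6: row 8 has {1,2,7,8,9}; col 6 has {1,2,3,4,5,7,8,9}; box has {3,4,5,8,9} → only 6 remains.
R9C9 = 4: row 9 has {5,9}; col 9 has {1,5,6,8,9}; box has {2,5,6,7,9}; main diagonal has {1,2,3,5,7,9} → only 4 remains.
R1C9 = 7: row 1 has {1,2,3,4,9}; col 9 has {1,4,5,6,8,9}; box has {1,3,5,9}; anti-diagonal has {1,2,5,6,9} → only 7 remains.
R3C5 = 7: row 3 has {1,9}; col 5 has {2,3,4,5,6,8,9}; box has {1,2,4,6,8,9} → only 7 remains.
R3C9 = 2: row 3 has {1,7,9}; col 9 has {1,4,5,6,7,8,9}; box has {1,3,5,7,9} → only 2 remains.
R4C7 = 9: row 4 has {1,2,3,4,7,8}; col 7 has {1,2,3,5,6}; box has {1,2,3,4,5,6,8} → only 9 remains.
R6C7 = 7: row 6 has {1,2,3,4,5,6}; col 7 has {1,2,3,5,6,9}; box has {1,2,3,4,5,6,8,9} → only 7 remains.
R7C3 = 8: row 7 has {3,4,5,6}; col 3 has {1,2,3}; box has {1}; anti-diagonal has {1,2,5,6,7,9} → only 8 remains.
R7C8 = 1: row 7 has {3,4,5,6,8}; col 8 has {2,3,4,5,7,9}; box has {2,4,5,6,7,9} → only 1 remains.
R8C9 = 3: row 8 has {1,2,6,7,8,9}; col 9 has {1,2,4,5,6,7,8,9}; box has {1,2,4,5,6,7,9} → only 3 remains.
R9C1 = 3: row 9 has {4,5,9}; col 1 has {1,4,7,9}; box has {1,8}; anti-diagonal has {1,2,5,6,7,8,9} → only 3 remains.
R9C2 = 6: row 9 has {3,4,5,9}; col 2 has {1,2,3,4,7}; box has {1,3,8} → only 6 remains.
R9C3 = 7: row 9 has {3,4,5,6,9}; col 3 has {1,2,3,8}; box has {1,3,6,8} → only 7 remains.
R9C4 = 2: row 9 has {3,4,5,6,7,9}; col 4 has {1,4,6,8,9}; box has {3,4,5,6,8,9} → only 2 remains.
R9C5 = 1: row 9 has {2,3,4,5,6,7,9}; col 5 has {2,3,4,5,6,7,8,9}; box has {2,3,4,5,6,8,9} → only 1 remains.
R9C7 = 8: row 9 has {1,2,3,4,5,6,7,9}; col 7 has {1,2,3,5,6,7,9}; box has {1,2,3,4,5,6,7,9} → only 8 remains.
R1C4 = 5: row 1 has {1,2,3,4,7,9}; col 4 has {1,2,4,6,8,9}; box has {1,2,4,6,7,8,9} → only 5 remains.
R3C3 = 6: row 3 has {1,2,7,9}; col 3 has {1,2,3,7,8}; box has {1,2,3,4,7,9}; main diagonal has {1,2,3,4,5,7,9} → only 6 remains.
R3C4 = 3: row 3 has {1,2,6,7,9}; col 4 has {1,2,4,5,6,8,9}; box has {1,2,4,5,6,7,8,9} → only 3 remains.
R3C7 = 4: row 3 has {1,2,3,6,7,9}; col 7 has {1,2,3,5,6,7,8,9}; box has {1,2,3,5,7,9}; anti-diagonal has {1,2,3,5,6,7,8,9} → only 4 remains.
R3C8 = 8: row 3 has {1,2,3,4,6,7,9}; col 8 has {1,2,3,4,5,7,9}; box has {1,2,3,4,5,7,9} → only 8 remains.
R4C3 = 5: row 4 has {1,2,3,4,7,8,9}; col 3 has {1,2,3,6,7,8}; box has {1,2,3,4,7} → only 5 remains.
R6C3 = 9: row 6 has {1,2,3,4,5,6,7}; col 3 has {1,2,3,5,6,7,8}; box has {1,2,3,4,5,7} → only 9 remains.
R7C1 = 2: row 7 has {1,3,4,5,6,8}; col 1 has {1,3,4,7,9}; box has {1,3,6,7,8} → only 2 remains.
R7C2 = 9: row 7 has {1,2,3,4,5,6,8}; col 2 has {1,2,3,4,6,7}; box has {1,2,3,6,7,8} → only 9 remains.
R7C4 = 7: row 7 has {1,2,3,4,5,6,8,9}; col 4 has {1,2,3,4,5,6,8,9}; box has {1,2,3,4,5,6,8,9} → only 7 remains.
R8C1 = 5: row 8 has {1,2,3,6,7,8,9}; col 1 has {1,2,3,4,7,9}; box has {1,2,3,6,7,8,9} → only 5 remains.
R8C3 = 4: row 8 has {1,2,3,5,6,7,8,9}; col 3 has {1,2,3,5,6,7,8,9}; box has {1,2,3,5,6,7,8,9} → only 4 remains.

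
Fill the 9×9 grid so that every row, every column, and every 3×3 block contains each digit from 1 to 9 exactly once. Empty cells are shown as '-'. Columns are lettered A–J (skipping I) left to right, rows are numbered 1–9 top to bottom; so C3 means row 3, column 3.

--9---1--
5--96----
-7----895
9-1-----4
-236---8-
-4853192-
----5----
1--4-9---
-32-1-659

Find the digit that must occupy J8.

C2 = 4 (sole candidate).
C3 = 6 (sole candidate).
A5 = 7 (sole candidate).
F5 = 4 (sole candidate).
G5 = 5 (sole candidate).
J5 = 1 (sole candidate).
A6 = 6 (sole candidate).
J6 = 7 (sole candidate).
C7 = 7 (sole candidate).
C8 = 5 (sole candidate).
B1 = 8 (sole candidate).
B2 = 1 (sole candidate).
B4 = 5 (sole candidate).
G4 = 3 (sole candidate).
H4 = 6 (sole candidate).
E5 = 9 (sole candidate).
B8 = 6 (sole candidate).
B7 = 9 (sole candidate).
F1 = 5 (hidden single in row 1).
J1 = 6 (hidden single in row 1).
F2 = 8 (hidden single in row 2).
F9 = 7 (sole candidate).
F4 = 2 (sole candidate).
D9 = 8 (sole candidate).
F3 = 3 (sole candidate).
D4 = 7 (sole candidate).
E4 = 8 (sole candidate).
F7 = 6 (sole candidate).
E8 = 2 (sole candidate).
G8 = 7 (sole candidate).
H8 = 3 (sole candidate).
J8 = 8: row 8 has {1,2,3,4,5,6,7,9}; col 9 has {1,4,5,6,7,9}; box has {3,5,6,7,9} → only 8 remains.

8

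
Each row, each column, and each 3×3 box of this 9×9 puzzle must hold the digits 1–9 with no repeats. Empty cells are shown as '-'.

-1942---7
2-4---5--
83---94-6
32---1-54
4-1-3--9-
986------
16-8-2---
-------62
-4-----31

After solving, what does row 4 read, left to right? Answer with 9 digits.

r1c8 = 8: row 1 has {1,2,4,7,9}; col 8 has {3,5,6,9}; box has {4,5,6,7} → only 8 remains.
r2c2 = 7: row 2 has {2,4,5}; col 2 has {1,2,3,4,6,8}; box has {1,2,3,4,8,9} → only 7 remains.
r2c8 = 1: row 2 has {2,4,5,7}; col 8 has {3,5,6,8,9}; box has {4,5,6,7,8} → only 1 remains.
r3c3 = 5: row 3 has {3,4,6,8,9}; col 3 has {1,4,6,9}; box has {1,2,3,4,7,8,9} → only 5 remains.
r3c8 = 2: row 3 has {3,4,5,6,8,9}; col 8 has {1,3,5,6,8,9}; box has {1,4,5,6,7,8} → only 2 remains.
r4c3 = 7: row 4 has {1,2,3,4,5}; col 3 has {1,4,5,6,9}; box has {1,2,3,4,6,8,9} → only 7 remains.
r5c2 = 5: row 5 has {1,3,4,9}; col 2 has {1,2,3,4,6,7,8}; box has {1,2,3,4,6,7,8,9} → only 5 remains.
r5c9 = 8: row 5 has {1,3,4,5,9}; col 9 has {1,2,4,6,7}; box has {4,5,9} → only 8 remains.
r6c8 = 7: row 6 has {6,8,9}; col 8 has {1,2,3,5,6,8,9}; box has {4,5,8,9} → only 7 remains.
r6c9 = 3: row 6 has {6,7,8,9}; col 9 has {1,2,4,6,7,8}; box has {4,5,7,8,9} → only 3 remains.
r7c3 = 3: row 7 has {1,2,6,8}; col 3 has {1,4,5,6,7,9}; box has {1,4,6} → only 3 remains.
r7c8 = 4: row 7 has {1,2,3,6,8}; col 8 has {1,2,3,5,6,7,8,9}; box has {1,2,3,6} → only 4 remains.
r8c2 = 9: row 8 has {2,6}; col 2 has {1,2,3,4,5,6,7,8}; box has {1,3,4,6} → only 9 remains.
r8c3 = 8: row 8 has {2,6,9}; col 3 has {1,3,4,5,6,7,9}; box has {1,3,4,6,9} → only 8 remains.
r8c7 = 7: row 8 has {2,6,8,9}; col 7 has {4,5}; box has {1,2,3,4,6} → only 7 remains.
r9c3 = 2: row 9 has {1,3,4}; col 3 has {1,3,4,5,6,7,8,9}; box has {1,3,4,6,8,9} → only 2 remains.
r1c1 = 6: row 1 has {1,2,4,7,8,9}; col 1 has {1,2,3,4,8,9}; box has {1,2,3,4,5,7,8,9} → only 6 remains.
r1c7 = 3: row 1 has {1,2,4,6,7,8,9}; col 7 has {4,5,7}; box has {1,2,4,5,6,7,8} → only 3 remains.
r2c9 = 9: row 2 has {1,2,4,5,7}; col 9 has {1,2,3,4,6,7,8}; box has {1,2,3,4,5,6,7,8} → only 9 remains.
r4c7 = 6: row 4 has {1,2,3,4,5,7}; col 7 has {3,4,5,7}; box has {3,4,5,7,8,9} → only 6 remains.
r5c7 = 2: row 5 has {1,3,4,5,8,9}; col 7 has {3,4,5,6,7}; box has {3,4,5,6,7,8,9} → only 2 remains.
r6c7 = 1: row 6 has {3,6,7,8,9}; col 7 has {2,3,4,5,6,7}; box has {2,3,4,5,6,7,8,9} → only 1 remains.
r7c7 = 9: row 7 has {1,2,3,4,6,8}; col 7 has {1,2,3,4,5,6,7}; box has {1,2,3,4,6,7} → only 9 remains.
r7c9 = 5: row 7 has {1,2,3,4,6,8,9}; col 9 has {1,2,3,4,6,7,8,9}; box has {1,2,3,4,6,7,9} → only 5 remains.
r8c1 = 5: row 8 has {2,6,7,8,9}; col 1 has {1,2,3,4,6,8,9}; box has {1,2,3,4,6,8,9} → only 5 remains.
r9c1 = 7: row 9 has {1,2,3,4}; col 1 has {1,2,3,4,5,6,8,9}; box has {1,2,3,4,5,6,8,9} → only 7 remains.
r9c7 = 8: row 9 has {1,2,3,4,7}; col 7 has {1,2,3,4,5,6,7,9}; box has {1,2,3,4,5,6,7,9} → only 8 remains.
r1c6 = 5: row 1 has {1,2,3,4,6,7,8,9}; col 6 has {1,2,9}; box has {2,4,9} → only 5 remains.
r4c4 = 9: row 4 has {1,2,3,4,5,6,7}; col 4 has {4,8}; box has {1,3} → only 9 remains.
r4c5 = 8: row 4 has {1,2,3,4,5,6,7,9}; col 5 has {2,3}; box has {1,3,9} → only 8 remains.

327981654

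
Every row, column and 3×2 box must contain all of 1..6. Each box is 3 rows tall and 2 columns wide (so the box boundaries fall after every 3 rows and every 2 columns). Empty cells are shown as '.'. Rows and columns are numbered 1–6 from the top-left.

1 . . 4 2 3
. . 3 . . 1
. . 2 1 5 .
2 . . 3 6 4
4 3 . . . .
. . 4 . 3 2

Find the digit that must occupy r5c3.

r2c5 = 4 (sole candidate).
r3c6 = 6 (sole candidate).
r5c5 = 1 (sole candidate).
r5c6 = 5 (sole candidate).
r3c1 = 3 (sole candidate).
r3c2 = 4 (sole candidate).
r5c3 = 6: row 5 has {1,3,4,5}; col 3 has {2,3,4}; box has {3,4} → only 6 remains.

6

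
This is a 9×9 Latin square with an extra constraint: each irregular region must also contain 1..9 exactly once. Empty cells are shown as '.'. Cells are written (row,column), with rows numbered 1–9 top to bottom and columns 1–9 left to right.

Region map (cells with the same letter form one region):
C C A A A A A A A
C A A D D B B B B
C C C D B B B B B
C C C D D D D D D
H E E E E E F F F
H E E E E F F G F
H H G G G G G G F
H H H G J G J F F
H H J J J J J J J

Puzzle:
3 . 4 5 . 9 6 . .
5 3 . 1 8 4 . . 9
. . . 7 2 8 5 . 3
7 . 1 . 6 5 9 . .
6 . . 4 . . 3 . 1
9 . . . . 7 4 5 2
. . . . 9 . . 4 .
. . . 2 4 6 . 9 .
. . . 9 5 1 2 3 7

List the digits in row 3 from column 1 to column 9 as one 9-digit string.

(1,9) = 8 (sole candidate).
(2,7) = 7 (sole candidate).
(2,8) = 6 (sole candidate).
(3,1) = 4: row 3 has {2,3,5,7,8}; col 1 has {3,5,6,7,9}; region has {1,3,5,7} → only 4 remains.
(3,8) = 1: row 3 has {2,3,4,5,7,8}; col 8 has {3,4,5,6,9}; region has {2,3,4,5,6,7,8,9} → only 1 remains.
(4,4) = 3 (sole candidate).
(4,8) = 2 (sole candidate).
(4,9) = 4 (sole candidate).
(5,5) = 7 (sole candidate).
(5,6) = 2 (sole candidate).
(5,8) = 8 (sole candidate).
(7,4) = 8 (sole candidate).
(7,6) = 3 (sole candidate).
(7,7) = 1 (sole candidate).
(8,7) = 8 (sole candidate).
(8,9) = 5 (sole candidate).
(9,1) = 8 (sole candidate).
(9,2) = 4 (sole candidate).
(9,3) = 6 (sole candidate).
(1,2) = 2 (sole candidate).
(1,5) = 1 (sole candidate).
(1,8) = 7 (sole candidate).
(2,3) = 2 (sole candidate).
(3,3) = 9: row 3 has {1,2,3,4,5,7,8}; col 3 has {1,2,4,6}; region has {1,2,3,4,5,7} → only 9 remains.
(4,2) = 8 (sole candidate).
(5,3) = 5 (sole candidate).
(6,4) = 6 (sole candidate).
(6,5) = 3 (sole candidate).
(7,1) = 2 (sole candidate).
(7,3) = 7 (sole candidate).
(7,9) = 6 (sole candidate).
(8,1) = 1 (sole candidate).
(8,2) = 7 (sole candidate).
(8,3) = 3 (sole candidate).
(3,2) = 6: row 3 has {1,2,3,4,5,7,8,9}; col 2 has {2,3,4,7,8}; region has {1,2,3,4,5,7,8,9} → only 6 remains.

469728513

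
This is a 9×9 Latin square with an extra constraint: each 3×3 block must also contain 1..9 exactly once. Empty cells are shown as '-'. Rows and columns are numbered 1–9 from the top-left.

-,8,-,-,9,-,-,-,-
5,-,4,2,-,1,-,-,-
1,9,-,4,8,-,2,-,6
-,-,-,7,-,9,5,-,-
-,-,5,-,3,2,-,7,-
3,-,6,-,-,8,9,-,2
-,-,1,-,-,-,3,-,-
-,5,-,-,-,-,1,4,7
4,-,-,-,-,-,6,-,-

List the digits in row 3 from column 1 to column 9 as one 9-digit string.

197485236

r6c8 = 1 (sole candidate).
r6c4 = 5 (sole candidate).
r6c5 = 4 (sole candidate).
r6c2 = 7 (sole candidate).
r1c9 = 1 (hidden single in row 1).
r1c7 = 4 (hidden single in row 1).
r5c7 = 8 (sole candidate).
r5c9 = 4 (sole candidate).
r2c7 = 7 (sole candidate).
r4c9 = 3 (sole candidate).
r5c1 = 9 (sole candidate).
r5c2 = 1 (sole candidate).
r5c4 = 6 (sole candidate).
r1c4 = 3 (sole candidate).
r1c8 = 5 (sole candidate).
r2c5 = 6 (sole candidate).
r3c8 = 3: row 3 has {1,2,4,6,8,9}; col 8 has {1,4,5,7}; box has {1,2,4,5,6,7} → only 3 remains.
r4c5 = 1 (sole candidate).
r4c8 = 6 (sole candidate).
r8c5 = 2 (sole candidate).
r1c6 = 7 (sole candidate).
r2c2 = 3 (sole candidate).
r3c3 = 7: row 3 has {1,2,3,4,6,8,9}; col 3 has {1,4,5,6}; box has {1,3,4,5,8,9} → only 7 remains.
r3c6 = 5: row 3 has {1,2,3,4,6,7,8,9}; col 6 has {1,2,7,8,9}; box has {1,2,3,4,6,7,8,9} → only 5 remains.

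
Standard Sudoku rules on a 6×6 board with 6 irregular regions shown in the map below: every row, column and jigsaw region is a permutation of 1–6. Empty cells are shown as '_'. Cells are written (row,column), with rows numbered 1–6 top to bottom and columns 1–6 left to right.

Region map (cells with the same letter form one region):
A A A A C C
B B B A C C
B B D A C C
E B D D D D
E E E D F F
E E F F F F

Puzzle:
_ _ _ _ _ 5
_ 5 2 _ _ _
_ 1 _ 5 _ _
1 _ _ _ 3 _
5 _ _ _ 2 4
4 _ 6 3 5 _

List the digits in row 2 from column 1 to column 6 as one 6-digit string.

(3,3) = 4 (sole candidate).
(3,5) = 6 (sole candidate).
(4,3) = 5 (sole candidate).
(5,3) = 3 (sole candidate).
(6,2) = 2 (sole candidate).
(6,6) = 1 (sole candidate).
(1,3) = 1 (sole candidate).
(1,5) = 4 (sole candidate).
(2,5) = 1: row 2 has {2,5}; col 5 has {2,3,4,5,6}; region has {4,5,6} → only 1 remains.
(2,6) = 3: row 2 has {1,2,5}; col 6 has {1,4,5}; region has {1,4,5,6} → only 3 remains.
(3,1) = 3 (sole candidate).
(3,6) = 2 (sole candidate).
(4,6) = 6 (sole candidate).
(5,2) = 6 (sole candidate).
(5,4) = 1 (sole candidate).
(1,2) = 3 (sole candidate).
(2,1) = 6: row 2 has {1,2,3,5}; col 1 has {1,3,4,5}; region has {1,2,3,5} → only 6 remains.
(2,4) = 4: row 2 has {1,2,3,5,6}; col 4 has {1,3,5}; region has {1,3,5} → only 4 remains.

652413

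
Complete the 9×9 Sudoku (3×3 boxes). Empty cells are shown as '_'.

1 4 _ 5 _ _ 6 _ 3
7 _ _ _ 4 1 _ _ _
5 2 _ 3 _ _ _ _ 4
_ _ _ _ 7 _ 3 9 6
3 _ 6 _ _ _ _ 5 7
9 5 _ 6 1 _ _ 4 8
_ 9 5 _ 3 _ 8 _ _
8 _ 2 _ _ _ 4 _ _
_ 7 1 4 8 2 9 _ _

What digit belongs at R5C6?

4

R6C3 = 7 (sole candidate).
R6C6 = 3 (sole candidate).
R6C7 = 2 (sole candidate).
R9C1 = 6 (sole candidate).
R9C8 = 3 (sole candidate).
R9C9 = 5 (sole candidate).
R2C7 = 5 (sole candidate).
R5C7 = 1 (sole candidate).
R7C1 = 4 (sole candidate).
R8C2 = 3 (sole candidate).
R8C9 = 1 (sole candidate).
R3C7 = 7 (sole candidate).
R4C1 = 2 (sole candidate).
R4C4 = 8 (sole candidate).
R5C2 = 8 (sole candidate).
R7C9 = 2 (sole candidate).
R2C2 = 6 (sole candidate).
R2C9 = 9 (sole candidate).
R4C2 = 1 (sole candidate).
R4C3 = 4 (sole candidate).
R4C6 = 5 (sole candidate).
R2C4 = 2 (sole candidate).
R2C8 = 8 (sole candidate).
R3C8 = 1 (sole candidate).
R5C4 = 9 (sole candidate).
R5C5 = 2 (sole candidate).
R5C6 = 4: row 5 has {1,2,3,5,6,7,8,9}; col 6 has {1,2,3,5}; box has {1,2,3,5,6,7,8,9} → only 4 remains.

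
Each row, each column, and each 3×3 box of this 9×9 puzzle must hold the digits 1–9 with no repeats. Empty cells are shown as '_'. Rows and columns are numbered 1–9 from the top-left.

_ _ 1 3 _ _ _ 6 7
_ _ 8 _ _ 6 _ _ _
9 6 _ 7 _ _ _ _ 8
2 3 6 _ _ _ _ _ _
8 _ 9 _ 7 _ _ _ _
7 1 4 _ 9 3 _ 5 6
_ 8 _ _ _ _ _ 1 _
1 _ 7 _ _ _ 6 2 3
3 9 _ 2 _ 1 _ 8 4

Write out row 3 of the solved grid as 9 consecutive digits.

963725148

r5c2 = 5: row 5 has {7,8,9}; col 2 has {1,3,6,8,9}; box has {1,2,3,4,6,7,8,9} → only 5 remains.
r6c4 = 8: row 6 has {1,3,4,5,6,7,9}; col 4 has {2,3,7}; box has {3,7,9} → only 8 remains.
r6c7 = 2: row 6 has {1,3,4,5,6,7,8,9}; col 7 has {6}; box has {5,6} → only 2 remains.
r8c2 = 4: row 8 has {1,2,3,6,7}; col 2 has {1,3,5,6,8,9}; box has {1,3,7,8,9} → only 4 remains.
r9c3 = 5: row 9 has {1,2,3,4,8,9}; col 3 has {1,4,6,7,8,9}; box has {1,3,4,7,8,9} → only 5 remains.
r9c5 = 6: row 9 has {1,2,3,4,5,8,9}; col 5 has {7,9}; box has {1,2} → only 6 remains.
r9c7 = 7: row 9 has {1,2,3,4,5,6,8,9}; col 7 has {2,6}; box has {1,2,3,4,6,8} → only 7 remains.
r1c2 = 2: row 1 has {1,3,6,7}; col 2 has {1,3,4,5,6,8,9}; box has {1,6,8,9} → only 2 remains.
r2c2 = 7: row 2 has {6,8}; col 2 has {1,2,3,4,5,6,8,9}; box has {1,2,6,8,9} → only 7 remains.
r3c3 = 3: row 3 has {6,7,8,9}; col 3 has {1,4,5,6,7,8,9}; box has {1,2,6,7,8,9} → only 3 remains.
r3c8 = 4: row 3 has {3,6,7,8,9}; col 8 has {1,2,5,6,8}; box has {6,7,8} → only 4 remains.
r5c8 = 3: row 5 has {5,7,8,9}; col 8 has {1,2,4,5,6,8}; box has {2,5,6} → only 3 remains.
r5c9 = 1: row 5 has {3,5,7,8,9}; col 9 has {3,4,6,7,8}; box has {2,3,5,6} → only 1 remains.
r7c1 = 6: row 7 has {1,8}; col 1 has {1,2,3,7,8,9}; box has {1,3,4,5,7,8,9} → only 6 remains.
r7c3 = 2: row 7 has {1,6,8}; col 3 has {1,3,4,5,6,7,8,9}; box has {1,3,4,5,6,7,8,9} → only 2 remains.
r2c8 = 9: row 2 has {6,7,8}; col 8 has {1,2,3,4,5,6,8}; box has {4,6,7,8} → only 9 remains.
r4c8 = 7: row 4 has {2,3,6}; col 8 has {1,2,3,4,5,6,8,9}; box has {1,2,3,5,6} → only 7 remains.
r4c9 = 9: row 4 has {2,3,6,7}; col 9 has {1,3,4,6,7,8}; box has {1,2,3,5,6,7} → only 9 remains.
r5c7 = 4: row 5 has {1,3,5,7,8,9}; col 7 has {2,6,7}; box has {1,2,3,5,6,7,9} → only 4 remains.
r7c9 = 5: row 7 has {1,2,6,8}; col 9 has {1,3,4,6,7,8,9}; box has {1,2,3,4,6,7,8} → only 5 remains.
r1c7 = 5: row 1 has {1,2,3,6,7}; col 7 has {2,4,6,7}; box has {4,6,7,8,9} → only 5 remains.
r2c9 = 2: row 2 has {6,7,8,9}; col 9 has {1,3,4,5,6,7,8,9}; box has {4,5,6,7,8,9} → only 2 remains.
r3c7 = 1: row 3 has {3,4,6,7,8,9}; col 7 has {2,4,5,6,7}; box has {2,4,5,6,7,8,9} → only 1 remains.
r4c7 = 8: row 4 has {2,3,6,7,9}; col 7 has {1,2,4,5,6,7}; box has {1,2,3,4,5,6,7,9} → only 8 remains.
r5c4 = 6: row 5 has {1,3,4,5,7,8,9}; col 4 has {2,3,7,8}; box has {3,7,8,9} → only 6 remains.
r5c6 = 2: row 5 has {1,3,4,5,6,7,8,9}; col 6 has {1,3,6}; box has {3,6,7,8,9} → only 2 remains.
r7c7 = 9: row 7 has {1,2,5,6,8}; col 7 has {1,2,4,5,6,7,8}; box has {1,2,3,4,5,6,7,8} → only 9 remains.
r1c1 = 4: row 1 has {1,2,3,5,6,7}; col 1 has {1,2,3,6,7,8,9}; box has {1,2,3,6,7,8,9} → only 4 remains.
r1c5 = 8: row 1 has {1,2,3,4,5,6,7}; col 5 has {6,7,9}; box has {3,6,7} → only 8 remains.
r1c6 = 9: row 1 has {1,2,3,4,5,6,7,8}; col 6 has {1,2,3,6}; box has {3,6,7,8} → only 9 remains.
r2c1 = 5: row 2 has {2,6,7,8,9}; col 1 has {1,2,3,4,6,7,8,9}; box has {1,2,3,4,6,7,8,9} → only 5 remains.
r2c7 = 3: row 2 has {2,5,6,7,8,9}; col 7 has {1,2,4,5,6,7,8,9}; box has {1,2,4,5,6,7,8,9} → only 3 remains.
r3c6 = 5: row 3 has {1,3,4,6,7,8,9}; col 6 has {1,2,3,6,9}; box has {3,6,7,8,9} → only 5 remains.
r4c6 = 4: row 4 has {2,3,6,7,8,9}; col 6 has {1,2,3,5,6,9}; box has {2,3,6,7,8,9} → only 4 remains.
r7c4 = 4: row 7 has {1,2,5,6,8,9}; col 4 has {2,3,6,7,8}; box has {1,2,6} → only 4 remains.
r7c5 = 3: row 7 has {1,2,4,5,6,8,9}; col 5 has {6,7,8,9}; box has {1,2,4,6} → only 3 remains.
r7c6 = 7: row 7 has {1,2,3,4,5,6,8,9}; col 6 has {1,2,3,4,5,6,9}; box has {1,2,3,4,6} → only 7 remains.
r8c5 = 5: row 8 has {1,2,3,4,6,7}; col 5 has {3,6,7,8,9}; box has {1,2,3,4,6,7} → only 5 remains.
r8c6 = 8: row 8 has {1,2,3,4,5,6,7}; col 6 has {1,2,3,4,5,6,7,9}; box has {1,2,3,4,5,6,7} → only 8 remains.
r2c4 = 1: row 2 has {2,3,5,6,7,8,9}; col 4 has {2,3,4,6,7,8}; box has {3,5,6,7,8,9} → only 1 remains.
r2c5 = 4: row 2 has {1,2,3,5,6,7,8,9}; col 5 has {3,5,6,7,8,9}; box has {1,3,5,6,7,8,9} → only 4 remains.
r3c5 = 2: row 3 has {1,3,4,5,6,7,8,9}; col 5 has {3,4,5,6,7,8,9}; box has {1,3,4,5,6,7,8,9} → only 2 remains.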